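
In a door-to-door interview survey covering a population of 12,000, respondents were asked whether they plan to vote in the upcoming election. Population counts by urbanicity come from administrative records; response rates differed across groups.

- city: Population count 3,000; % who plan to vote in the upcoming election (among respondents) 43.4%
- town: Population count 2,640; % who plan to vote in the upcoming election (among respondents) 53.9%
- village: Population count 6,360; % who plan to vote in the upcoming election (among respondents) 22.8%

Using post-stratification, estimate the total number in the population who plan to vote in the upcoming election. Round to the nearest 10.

4,180

Estimated count per cell = population count × respondent percentage:
  city: 3,000 × 43.4% = 1302
  town: 2,640 × 53.9% = 1422.96
  village: 6,360 × 22.8% = 1450.08
Estimated total = 4175.04 → 4,180.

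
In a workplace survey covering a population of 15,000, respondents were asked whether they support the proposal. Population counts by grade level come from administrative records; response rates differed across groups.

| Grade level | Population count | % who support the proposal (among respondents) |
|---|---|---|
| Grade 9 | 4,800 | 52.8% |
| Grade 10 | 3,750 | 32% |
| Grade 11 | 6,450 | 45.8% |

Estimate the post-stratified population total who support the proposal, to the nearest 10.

Each cell contributes its population count × the respondent rate:
  Grade 9: 4,800 × 52.8% = 2534.4
  Grade 10: 3,750 × 32% = 1200
  Grade 11: 6,450 × 45.8% = 2954.1
Estimated total = 6688.5 → 6,690.

6,690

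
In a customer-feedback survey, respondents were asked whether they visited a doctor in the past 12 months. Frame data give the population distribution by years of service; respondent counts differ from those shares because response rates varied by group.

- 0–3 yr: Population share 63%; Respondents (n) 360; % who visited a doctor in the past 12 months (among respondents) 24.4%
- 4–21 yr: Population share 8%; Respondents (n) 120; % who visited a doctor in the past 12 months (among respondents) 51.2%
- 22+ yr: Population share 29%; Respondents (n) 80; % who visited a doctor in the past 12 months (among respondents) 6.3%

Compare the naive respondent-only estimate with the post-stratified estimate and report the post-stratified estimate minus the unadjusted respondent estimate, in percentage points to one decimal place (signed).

-6.3 percentage points

Naive respondent-only estimate (weights = respondent counts):
  (360/560)×24.4 + (120/560)×51.2 + (80/560)×6.3 = 27.5571%
Reweighting by population years of service shares:
  0.63×24.4 + 0.08×51.2 + 0.29×6.3 = 21.295%
Difference = 21.295 − 27.5571 = -6.2621 pp.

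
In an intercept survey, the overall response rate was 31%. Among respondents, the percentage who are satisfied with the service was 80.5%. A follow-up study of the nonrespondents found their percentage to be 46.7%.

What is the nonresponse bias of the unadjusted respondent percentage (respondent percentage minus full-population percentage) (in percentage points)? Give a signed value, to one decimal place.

+23.3 percentage points

Nonresponse fraction = 1 − 0.31 = 0.69.
Bias = (nonresponse fraction) × (respondent percentage − nonrespondent percentage)
     = 0.69 × (80.5 − 46.7) = 0.69 × 33.8 = 23.322.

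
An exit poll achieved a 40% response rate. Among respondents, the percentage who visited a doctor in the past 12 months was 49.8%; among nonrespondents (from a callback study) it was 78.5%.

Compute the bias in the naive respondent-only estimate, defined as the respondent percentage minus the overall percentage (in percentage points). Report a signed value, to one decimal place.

-17.2 percentage points

Nonresponse fraction = 1 − 0.4 = 0.6.
Bias = (nonresponse fraction) × (respondent percentage − nonrespondent percentage)
     = 0.6 × (49.8 − 78.5) = 0.6 × -28.7 = -17.22.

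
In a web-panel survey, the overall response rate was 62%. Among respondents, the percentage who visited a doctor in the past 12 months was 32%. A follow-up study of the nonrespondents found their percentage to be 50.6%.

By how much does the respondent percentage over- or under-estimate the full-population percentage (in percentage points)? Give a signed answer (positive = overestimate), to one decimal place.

-7.1 percentage points

Nonresponse fraction = 1 − 0.62 = 0.38.
Bias = (nonresponse fraction) × (respondent percentage − nonrespondent percentage)
     = 0.38 × (32 − 50.6) = 0.38 × -18.6 = -7.068.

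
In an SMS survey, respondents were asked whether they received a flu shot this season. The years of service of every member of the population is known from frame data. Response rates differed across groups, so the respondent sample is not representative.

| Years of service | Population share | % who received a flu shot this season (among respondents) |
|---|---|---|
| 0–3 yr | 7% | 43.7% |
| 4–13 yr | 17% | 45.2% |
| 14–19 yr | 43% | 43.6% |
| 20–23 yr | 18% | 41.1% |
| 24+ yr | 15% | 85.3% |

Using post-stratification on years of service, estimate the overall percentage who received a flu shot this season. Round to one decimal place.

49.7%

Each cell contributes population-share × respondent value:
  0–3 yr: 0.07 × 43.7 = 3.059
  4–13 yr: 0.17 × 45.2 = 7.684
  14–19 yr: 0.43 × 43.6 = 18.748
  20–23 yr: 0.18 × 41.1 = 7.398
  24+ yr: 0.15 × 85.3 = 12.795
Post-stratified estimate = 49.684 → 49.7%.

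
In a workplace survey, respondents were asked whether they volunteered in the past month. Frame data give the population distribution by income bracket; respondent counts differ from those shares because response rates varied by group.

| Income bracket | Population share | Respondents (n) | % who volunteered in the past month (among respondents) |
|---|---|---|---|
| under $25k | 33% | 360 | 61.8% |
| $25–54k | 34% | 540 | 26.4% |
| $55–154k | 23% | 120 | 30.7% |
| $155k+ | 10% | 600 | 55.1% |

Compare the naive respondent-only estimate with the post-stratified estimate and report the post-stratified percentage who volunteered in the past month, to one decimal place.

Unadjusted (pooled respondent) estimate weights by respondent counts:
  (360/1620)×61.8 + (540/1620)×26.4 + (120/1620)×30.7 + (600/1620)×55.1 = 45.2148%
Post-stratified estimate weights by population shares:
  0.33×61.8 + 0.34×26.4 + 0.23×30.7 + 0.1×55.1 = 41.941%

41.9%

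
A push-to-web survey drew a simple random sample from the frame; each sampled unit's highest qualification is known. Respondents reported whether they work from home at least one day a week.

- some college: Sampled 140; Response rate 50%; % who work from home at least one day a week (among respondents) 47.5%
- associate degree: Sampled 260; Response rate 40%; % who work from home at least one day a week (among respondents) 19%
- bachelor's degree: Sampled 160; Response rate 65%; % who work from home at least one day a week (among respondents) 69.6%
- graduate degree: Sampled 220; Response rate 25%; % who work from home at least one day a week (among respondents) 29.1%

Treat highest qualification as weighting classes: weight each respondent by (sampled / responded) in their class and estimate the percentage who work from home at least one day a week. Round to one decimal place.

37.3%

Weighting each respondent by the inverse class response rate inflates each class back to its sampled size, so the class weight is n_sampled:
  some college: 140 × 47.5 = 6650
  associate degree: 260 × 19 = 4940
  bachelor's degree: 160 × 69.6 = 11,136
  graduate degree: 220 × 29.1 = 6402
Adjusted estimate = 29,128 / 780 = 37.3436 → 37.3%.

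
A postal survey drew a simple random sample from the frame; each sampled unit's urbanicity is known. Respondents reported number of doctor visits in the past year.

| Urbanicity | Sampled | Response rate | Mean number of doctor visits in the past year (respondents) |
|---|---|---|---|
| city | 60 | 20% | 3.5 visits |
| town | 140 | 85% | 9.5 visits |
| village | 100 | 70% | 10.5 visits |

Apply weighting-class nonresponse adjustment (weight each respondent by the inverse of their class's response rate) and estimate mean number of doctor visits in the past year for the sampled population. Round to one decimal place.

8.6

Each respondent's weight = sampled/responded in their class; summing within a class gives n_sampled, so:
  city: 60 × 3.5 = 210
  town: 140 × 9.5 = 1330
  village: 100 × 10.5 = 1050
Adjusted estimate = 2590 / 300 = 8.63333 → 8.6.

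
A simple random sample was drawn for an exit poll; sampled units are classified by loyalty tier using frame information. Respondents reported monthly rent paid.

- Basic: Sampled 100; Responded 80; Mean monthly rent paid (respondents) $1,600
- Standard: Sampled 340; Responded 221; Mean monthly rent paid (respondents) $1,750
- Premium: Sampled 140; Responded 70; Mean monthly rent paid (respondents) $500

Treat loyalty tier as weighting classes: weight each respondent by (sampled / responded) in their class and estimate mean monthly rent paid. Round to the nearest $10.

Class response rates: Basic 80/100 = 80%, Standard 221/340 = 65%, Premium 70/140 = 50%.
Each respondent's weight = sampled/responded in their class; summing within a class gives n_sampled, so:
  Basic: 100 × 1600 = 160,000
  Standard: 340 × 1750 = 595,000
  Premium: 140 × 500 = 70,000
Adjusted estimate = 825,000 / 580 = 1422.41 → $1,420.

$1,420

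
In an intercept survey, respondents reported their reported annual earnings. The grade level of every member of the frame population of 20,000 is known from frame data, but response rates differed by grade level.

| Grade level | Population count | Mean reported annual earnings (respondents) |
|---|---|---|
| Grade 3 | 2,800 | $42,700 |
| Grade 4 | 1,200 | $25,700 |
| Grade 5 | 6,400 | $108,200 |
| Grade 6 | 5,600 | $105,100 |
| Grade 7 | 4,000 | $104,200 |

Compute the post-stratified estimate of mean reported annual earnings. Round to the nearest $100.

Weight each group's respondent value by its population share:
  Grade 3: (2,800/20,000) × 42,700 = 5978
  Grade 4: (1,200/20,000) × 25,700 = 1542
  Grade 5: (6,400/20,000) × 108,200 = 34,624
  Grade 6: (5,600/20,000) × 105,100 = 29,428
  Grade 7: (4,000/20,000) × 104,200 = 20,840
Post-stratified estimate = 92,412 → $92,400.

$92,400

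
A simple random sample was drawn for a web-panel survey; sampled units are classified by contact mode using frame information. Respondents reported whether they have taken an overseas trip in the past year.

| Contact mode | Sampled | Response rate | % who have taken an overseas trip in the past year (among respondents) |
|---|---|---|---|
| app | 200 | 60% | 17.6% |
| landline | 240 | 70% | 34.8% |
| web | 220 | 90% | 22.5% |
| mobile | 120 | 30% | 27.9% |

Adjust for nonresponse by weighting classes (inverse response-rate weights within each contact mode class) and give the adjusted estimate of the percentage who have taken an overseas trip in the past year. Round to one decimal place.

Weighting each respondent by the inverse class response rate inflates each class back to its sampled size, so the class weight is n_sampled:
  app: 200 × 17.6 = 3520
  landline: 240 × 34.8 = 8352
  web: 220 × 22.5 = 4950
  mobile: 120 × 27.9 = 3348
Adjusted estimate = 20,170 / 780 = 25.859 → 25.9%.

25.9%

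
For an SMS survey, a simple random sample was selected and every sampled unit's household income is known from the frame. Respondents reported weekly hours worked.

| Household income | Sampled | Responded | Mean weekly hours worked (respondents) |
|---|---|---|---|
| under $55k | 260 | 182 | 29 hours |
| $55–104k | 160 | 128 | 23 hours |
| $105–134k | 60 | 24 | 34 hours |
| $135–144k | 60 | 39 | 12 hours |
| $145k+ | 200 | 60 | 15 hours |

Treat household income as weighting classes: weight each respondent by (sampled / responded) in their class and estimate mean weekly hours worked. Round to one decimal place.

Class response rates: under $55k 182/260 = 70%, $55–104k 128/160 = 80%, $105–134k 24/60 = 40%, $135–144k 39/60 = 65%, $145k+ 60/200 = 30%.
Weighting each respondent by the inverse class response rate inflates each class back to its sampled size, so the class weight is n_sampled:
  under $55k: 260 × 29 = 7540
  $55–104k: 160 × 23 = 3680
  $105–134k: 60 × 34 = 2040
  $135–144k: 60 × 12 = 720
  $145k+: 200 × 15 = 3000
Adjusted estimate = 16,980 / 740 = 22.9459 → 22.9.

22.9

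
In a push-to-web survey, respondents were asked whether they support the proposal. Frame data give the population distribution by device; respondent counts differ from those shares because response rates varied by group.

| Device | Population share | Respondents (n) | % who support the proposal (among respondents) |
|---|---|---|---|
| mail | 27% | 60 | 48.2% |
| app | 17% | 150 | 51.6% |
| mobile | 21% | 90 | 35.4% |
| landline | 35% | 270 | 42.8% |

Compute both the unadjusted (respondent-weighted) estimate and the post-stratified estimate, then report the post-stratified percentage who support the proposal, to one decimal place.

Naive respondent-only estimate (weights = respondent counts):
  (60/570)×48.2 + (150/570)×51.6 + (90/570)×35.4 + (270/570)×42.8 = 44.5158%
Reweighting by population device shares:
  0.27×48.2 + 0.17×51.6 + 0.21×35.4 + 0.35×42.8 = 44.2%

44.2%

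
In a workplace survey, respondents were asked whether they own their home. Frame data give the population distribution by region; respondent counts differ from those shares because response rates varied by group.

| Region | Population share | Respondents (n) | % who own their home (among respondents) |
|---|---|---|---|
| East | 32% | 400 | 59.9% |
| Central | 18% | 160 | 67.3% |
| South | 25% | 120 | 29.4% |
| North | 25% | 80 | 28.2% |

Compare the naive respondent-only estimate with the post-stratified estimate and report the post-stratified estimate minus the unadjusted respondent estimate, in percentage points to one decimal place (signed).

-7.6 percentage points

Naive respondent-only estimate (weights = respondent counts):
  (400/760)×59.9 + (160/760)×67.3 + (120/760)×29.4 + (80/760)×28.2 = 53.3053%
Post-stratified estimate weights by population shares:
  0.32×59.9 + 0.18×67.3 + 0.25×29.4 + 0.25×28.2 = 45.682%
Difference = 45.682 − 53.3053 = -7.6233 pp.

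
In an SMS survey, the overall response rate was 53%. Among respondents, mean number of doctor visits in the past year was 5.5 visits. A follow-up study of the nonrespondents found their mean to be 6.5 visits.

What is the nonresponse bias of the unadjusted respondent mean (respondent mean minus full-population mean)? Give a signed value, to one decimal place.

-0.5

Nonresponse fraction = 1 − 0.53 = 0.47.
Bias = (nonresponse fraction) × (respondent mean − nonrespondent mean)
     = 0.47 × (5.5 − 6.5) = 0.47 × -1 = -0.47.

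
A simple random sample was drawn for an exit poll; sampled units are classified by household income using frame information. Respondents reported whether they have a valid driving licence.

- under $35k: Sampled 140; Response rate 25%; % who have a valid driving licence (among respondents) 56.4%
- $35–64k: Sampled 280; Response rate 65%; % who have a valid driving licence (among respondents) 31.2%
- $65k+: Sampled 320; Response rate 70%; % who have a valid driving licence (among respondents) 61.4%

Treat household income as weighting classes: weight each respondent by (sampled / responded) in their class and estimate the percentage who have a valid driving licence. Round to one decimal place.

49.0%

Inverse-response-rate weighting restores each class to its sampled count, so class totals weight by n_sampled:
  under $35k: 140 × 56.4 = 7896
  $35–64k: 280 × 31.2 = 8736
  $65k+: 320 × 61.4 = 19,648
Adjusted estimate = 36,280 / 740 = 49.027 → 49.0%.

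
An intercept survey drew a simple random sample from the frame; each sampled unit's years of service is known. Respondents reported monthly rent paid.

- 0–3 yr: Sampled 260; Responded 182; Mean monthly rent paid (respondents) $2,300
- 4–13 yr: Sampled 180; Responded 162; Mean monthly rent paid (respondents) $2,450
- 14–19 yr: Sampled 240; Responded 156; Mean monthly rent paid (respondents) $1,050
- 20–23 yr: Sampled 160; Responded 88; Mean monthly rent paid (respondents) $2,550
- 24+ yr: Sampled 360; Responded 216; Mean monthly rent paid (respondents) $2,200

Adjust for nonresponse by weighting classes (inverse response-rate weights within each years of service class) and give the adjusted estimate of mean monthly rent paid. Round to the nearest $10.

$2,080

Class response rates: 0–3 yr 182/260 = 70%, 4–13 yr 162/180 = 90%, 14–19 yr 156/240 = 65%, 20–23 yr 88/160 = 55%, 24+ yr 216/360 = 60%.
Weighting each respondent by the inverse class response rate inflates each class back to its sampled size, so the class weight is n_sampled:
  0–3 yr: 260 × 2300 = 598,000
  4–13 yr: 180 × 2450 = 441,000
  14–19 yr: 240 × 1050 = 252,000
  20–23 yr: 160 × 2550 = 408,000
  24+ yr: 360 × 2200 = 792,000
Adjusted estimate = 2,491,000 / 1,200 = 2075.83 → $2,080.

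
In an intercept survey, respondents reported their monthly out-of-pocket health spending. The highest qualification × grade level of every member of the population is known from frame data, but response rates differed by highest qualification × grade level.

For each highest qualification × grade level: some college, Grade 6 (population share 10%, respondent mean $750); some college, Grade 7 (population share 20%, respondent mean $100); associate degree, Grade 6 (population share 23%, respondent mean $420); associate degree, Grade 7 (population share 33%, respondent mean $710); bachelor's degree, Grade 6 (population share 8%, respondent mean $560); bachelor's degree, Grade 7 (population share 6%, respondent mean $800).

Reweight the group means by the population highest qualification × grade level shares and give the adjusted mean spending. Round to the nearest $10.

$520

Each cell contributes population-share × respondent value:
  some college, Grade 6: 0.1 × 750 = 75
  some college, Grade 7: 0.2 × 100 = 20
  associate degree, Grade 6: 0.23 × 420 = 96.6
  associate degree, Grade 7: 0.33 × 710 = 234.3
  bachelor's degree, Grade 6: 0.08 × 560 = 44.8
  bachelor's degree, Grade 7: 0.06 × 800 = 48
Post-stratified estimate = 518.7 → $520.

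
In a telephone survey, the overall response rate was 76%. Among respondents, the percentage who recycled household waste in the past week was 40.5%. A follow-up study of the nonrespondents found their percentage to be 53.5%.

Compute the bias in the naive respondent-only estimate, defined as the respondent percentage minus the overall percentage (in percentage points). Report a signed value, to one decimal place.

-3.1 percentage points

Nonresponse fraction = 1 − 0.76 = 0.24.
Bias = (nonresponse fraction) × (respondent percentage − nonrespondent percentage)
     = 0.24 × (40.5 − 53.5) = 0.24 × -13 = -3.12.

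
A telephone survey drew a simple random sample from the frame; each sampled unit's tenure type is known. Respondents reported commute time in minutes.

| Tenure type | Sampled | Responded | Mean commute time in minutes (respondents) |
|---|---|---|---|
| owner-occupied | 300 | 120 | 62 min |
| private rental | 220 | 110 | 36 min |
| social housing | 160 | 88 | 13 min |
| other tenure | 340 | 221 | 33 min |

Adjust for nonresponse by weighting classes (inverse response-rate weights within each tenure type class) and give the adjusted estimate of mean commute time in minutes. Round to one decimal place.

Class response rates: owner-occupied 120/300 = 40%, private rental 110/220 = 50%, social housing 88/160 = 55%, other tenure 221/340 = 65%.
With weight = n_sampled/n_responded per class, the weighted class total is n_sampled:
  owner-occupied: 300 × 62 = 18,600
  private rental: 220 × 36 = 7920
  social housing: 160 × 13 = 2080
  other tenure: 340 × 33 = 11,220
Adjusted estimate = 39,820 / 1,020 = 39.0392 → 39.0.

39.0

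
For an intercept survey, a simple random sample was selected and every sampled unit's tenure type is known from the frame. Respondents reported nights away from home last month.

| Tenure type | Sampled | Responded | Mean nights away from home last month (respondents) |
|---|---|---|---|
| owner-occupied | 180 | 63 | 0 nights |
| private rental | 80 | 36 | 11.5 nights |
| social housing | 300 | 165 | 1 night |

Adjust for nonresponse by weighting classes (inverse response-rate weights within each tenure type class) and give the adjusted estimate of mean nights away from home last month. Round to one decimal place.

2.2

Response rates by class: owner-occupied 63/180 = 35%, private rental 36/80 = 45%, social housing 165/300 = 55%.
Each respondent's weight = sampled/responded in their class; summing within a class gives n_sampled, so:
  owner-occupied: 180 × 0 = 0
  private rental: 80 × 11.5 = 920
  social housing: 300 × 1 = 300
Adjusted estimate = 1220 / 560 = 2.17857 → 2.2.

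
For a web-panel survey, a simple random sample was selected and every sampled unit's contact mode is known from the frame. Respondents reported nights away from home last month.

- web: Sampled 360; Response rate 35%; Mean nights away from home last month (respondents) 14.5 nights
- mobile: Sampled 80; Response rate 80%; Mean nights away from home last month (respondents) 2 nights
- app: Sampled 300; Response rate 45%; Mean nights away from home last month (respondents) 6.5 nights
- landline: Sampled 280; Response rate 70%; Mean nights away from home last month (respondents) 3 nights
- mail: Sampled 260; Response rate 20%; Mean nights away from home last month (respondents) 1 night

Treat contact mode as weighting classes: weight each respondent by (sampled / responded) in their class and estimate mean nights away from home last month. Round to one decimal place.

6.6

With weight = n_sampled/n_responded per class, the weighted class total is n_sampled:
  web: 360 × 14.5 = 5220
  mobile: 80 × 2 = 160
  app: 300 × 6.5 = 1950
  landline: 280 × 3 = 840
  mail: 260 × 1 = 260
Adjusted estimate = 8430 / 1,280 = 6.58594 → 6.6.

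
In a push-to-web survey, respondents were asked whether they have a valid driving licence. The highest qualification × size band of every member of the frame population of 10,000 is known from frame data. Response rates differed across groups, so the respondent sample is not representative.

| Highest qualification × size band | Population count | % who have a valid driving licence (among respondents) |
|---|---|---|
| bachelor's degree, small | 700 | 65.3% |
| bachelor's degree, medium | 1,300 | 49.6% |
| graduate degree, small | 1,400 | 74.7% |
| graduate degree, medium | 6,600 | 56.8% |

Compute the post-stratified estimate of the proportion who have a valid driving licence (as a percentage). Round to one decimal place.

59.0%

Post-stratification weights by population share, not respondent share:
  bachelor's degree, small: (700/10,000) × 65.3 = 4.571
  bachelor's degree, medium: (1,300/10,000) × 49.6 = 6.448
  graduate degree, small: (1,400/10,000) × 74.7 = 10.458
  graduate degree, medium: (6,600/10,000) × 56.8 = 37.488
Post-stratified estimate = 58.965 → 59.0%.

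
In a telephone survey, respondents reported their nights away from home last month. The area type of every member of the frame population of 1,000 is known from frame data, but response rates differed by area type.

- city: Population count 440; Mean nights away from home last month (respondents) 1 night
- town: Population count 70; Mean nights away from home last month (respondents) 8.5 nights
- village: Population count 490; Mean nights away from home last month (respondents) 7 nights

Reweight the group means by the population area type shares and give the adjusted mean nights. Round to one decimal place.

4.5

Reweight to the known area type distribution:
  city: (440/1,000) × 1 = 0.44
  town: (70/1,000) × 8.5 = 0.595
  village: (490/1,000) × 7 = 3.43
Post-stratified estimate = 4.465 → 4.5.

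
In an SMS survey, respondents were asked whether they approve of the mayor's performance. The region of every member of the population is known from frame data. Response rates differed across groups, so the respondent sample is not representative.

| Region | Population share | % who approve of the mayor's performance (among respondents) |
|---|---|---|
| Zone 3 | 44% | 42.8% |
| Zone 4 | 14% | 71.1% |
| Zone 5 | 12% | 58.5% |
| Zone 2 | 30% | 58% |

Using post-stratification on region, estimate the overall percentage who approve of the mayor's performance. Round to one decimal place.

53.2%

Weight each group's respondent value by its population share:
  Zone 3: 0.44 × 42.8 = 18.832
  Zone 4: 0.14 × 71.1 = 9.954
  Zone 5: 0.12 × 58.5 = 7.02
  Zone 2: 0.3 × 58 = 17.4
Post-stratified estimate = 53.206 → 53.2%.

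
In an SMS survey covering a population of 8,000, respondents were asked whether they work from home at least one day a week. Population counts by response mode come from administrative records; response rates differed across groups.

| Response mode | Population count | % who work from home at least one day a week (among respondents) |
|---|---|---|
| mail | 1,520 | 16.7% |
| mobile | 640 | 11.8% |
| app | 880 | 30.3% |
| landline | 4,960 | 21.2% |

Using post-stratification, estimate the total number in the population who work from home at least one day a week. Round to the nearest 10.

Apply each group's respondent rate to its population count:
  mail: 1,520 × 16.7% = 253.84
  mobile: 640 × 11.8% = 75.52
  app: 880 × 30.3% = 266.64
  landline: 4,960 × 21.2% = 1051.52
Estimated total = 1647.52 → 1,650.

1,650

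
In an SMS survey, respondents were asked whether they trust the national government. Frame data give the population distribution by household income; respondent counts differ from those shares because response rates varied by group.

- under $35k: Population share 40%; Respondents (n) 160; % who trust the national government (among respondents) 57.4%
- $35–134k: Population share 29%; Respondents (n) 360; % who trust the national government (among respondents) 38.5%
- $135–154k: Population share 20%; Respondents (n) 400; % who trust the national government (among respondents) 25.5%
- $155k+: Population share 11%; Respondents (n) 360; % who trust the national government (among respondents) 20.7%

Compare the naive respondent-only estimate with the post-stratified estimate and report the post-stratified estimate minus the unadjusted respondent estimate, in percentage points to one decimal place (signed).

+9.7 percentage points

Unadjusted (pooled respondent) estimate weights by respondent counts:
  (160/1280)×57.4 + (360/1280)×38.5 + (400/1280)×25.5 + (360/1280)×20.7 = 31.7937%
Post-stratifying to population shares instead:
  0.4×57.4 + 0.29×38.5 + 0.2×25.5 + 0.11×20.7 = 41.502%
Difference = 41.502 − 31.7937 = 9.7083 pp.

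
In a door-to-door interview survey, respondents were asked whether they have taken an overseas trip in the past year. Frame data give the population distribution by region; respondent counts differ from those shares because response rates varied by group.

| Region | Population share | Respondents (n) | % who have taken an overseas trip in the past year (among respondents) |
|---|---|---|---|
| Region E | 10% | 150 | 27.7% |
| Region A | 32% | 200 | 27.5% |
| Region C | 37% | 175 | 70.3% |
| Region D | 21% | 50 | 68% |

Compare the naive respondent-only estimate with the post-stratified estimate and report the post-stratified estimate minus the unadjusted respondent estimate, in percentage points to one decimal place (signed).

Without adjustment, the pooled respondent share is:
  (150/575)×27.7 + (200/575)×27.5 + (175/575)×70.3 + (50/575)×68 = 44.1%
Post-stratified estimate weights by population shares:
  0.1×27.7 + 0.32×27.5 + 0.37×70.3 + 0.21×68 = 51.861%
Difference = 51.861 − 44.1 = 7.761 pp.

+7.8 percentage points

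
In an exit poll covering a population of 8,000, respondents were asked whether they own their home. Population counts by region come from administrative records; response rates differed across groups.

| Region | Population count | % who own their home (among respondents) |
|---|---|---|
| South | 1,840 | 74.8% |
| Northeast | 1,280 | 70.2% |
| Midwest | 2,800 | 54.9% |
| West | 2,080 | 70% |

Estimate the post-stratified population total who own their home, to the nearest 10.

5,270

Each cell contributes its population count × the respondent rate:
  South: 1,840 × 74.8% = 1376.32
  Northeast: 1,280 × 70.2% = 898.56
  Midwest: 2,800 × 54.9% = 1537.2
  West: 2,080 × 70% = 1456
Estimated total = 5268.08 → 5,270.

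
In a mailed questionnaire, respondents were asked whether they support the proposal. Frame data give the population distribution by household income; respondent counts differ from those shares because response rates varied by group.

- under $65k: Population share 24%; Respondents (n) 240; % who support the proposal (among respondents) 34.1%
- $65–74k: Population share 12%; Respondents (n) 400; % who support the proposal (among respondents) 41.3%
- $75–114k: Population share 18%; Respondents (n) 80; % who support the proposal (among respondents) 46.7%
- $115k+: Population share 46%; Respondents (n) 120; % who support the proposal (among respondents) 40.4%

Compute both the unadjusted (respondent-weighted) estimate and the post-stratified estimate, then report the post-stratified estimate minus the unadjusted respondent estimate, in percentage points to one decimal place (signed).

Unadjusted (pooled respondent) estimate weights by respondent counts:
  (240/840)×34.1 + (400/840)×41.3 + (80/840)×46.7 + (120/840)×40.4 = 39.6286%
Post-stratifying to population shares instead:
  0.24×34.1 + 0.12×41.3 + 0.18×46.7 + 0.46×40.4 = 40.13%
Difference = 40.13 − 39.6286 = 0.5014 pp.

+0.5 percentage points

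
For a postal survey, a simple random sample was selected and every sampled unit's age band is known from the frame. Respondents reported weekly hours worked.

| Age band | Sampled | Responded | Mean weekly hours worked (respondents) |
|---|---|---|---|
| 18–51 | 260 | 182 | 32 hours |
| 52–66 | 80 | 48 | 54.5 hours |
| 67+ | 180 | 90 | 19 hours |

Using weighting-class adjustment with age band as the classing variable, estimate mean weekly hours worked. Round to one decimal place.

31.0

Response rates by class: 18–51 182/260 = 70%, 52–66 48/80 = 60%, 67+ 90/180 = 50%.
With weight = n_sampled/n_responded per class, the weighted class total is n_sampled:
  18–51: 260 × 32 = 8320
  52–66: 80 × 54.5 = 4360
  67+: 180 × 19 = 3420
Adjusted estimate = 16,100 / 520 = 30.9615 → 31.0.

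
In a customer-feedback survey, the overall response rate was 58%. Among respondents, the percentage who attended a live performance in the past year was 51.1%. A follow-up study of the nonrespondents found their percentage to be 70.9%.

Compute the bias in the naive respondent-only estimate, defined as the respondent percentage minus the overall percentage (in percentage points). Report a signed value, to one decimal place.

-8.3 percentage points

Nonresponse fraction = 1 − 0.58 = 0.42.
Bias = (nonresponse fraction) × (respondent percentage − nonrespondent percentage)
     = 0.42 × (51.1 − 70.9) = 0.42 × -19.8 = -8.316.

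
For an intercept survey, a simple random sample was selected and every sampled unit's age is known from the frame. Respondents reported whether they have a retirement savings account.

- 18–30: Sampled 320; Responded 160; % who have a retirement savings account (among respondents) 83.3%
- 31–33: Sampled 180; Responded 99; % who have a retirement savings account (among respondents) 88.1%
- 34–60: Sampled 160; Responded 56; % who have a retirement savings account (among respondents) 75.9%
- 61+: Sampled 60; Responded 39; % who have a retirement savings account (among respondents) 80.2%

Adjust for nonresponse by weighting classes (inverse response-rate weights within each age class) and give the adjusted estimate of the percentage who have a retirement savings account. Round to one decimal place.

Response rates by class: 18–30 160/320 = 50%, 31–33 99/180 = 55%, 34–60 56/160 = 35%, 61+ 39/60 = 65%.
Weighting each respondent by the inverse class response rate inflates each class back to its sampled size, so the class weight is n_sampled:
  18–30: 320 × 83.3 = 26,656
  31–33: 180 × 88.1 = 15858
  34–60: 160 × 75.9 = 12,144
  61+: 60 × 80.2 = 4812
Adjusted estimate = 59,470 / 720 = 82.5972 → 82.6%.

82.6%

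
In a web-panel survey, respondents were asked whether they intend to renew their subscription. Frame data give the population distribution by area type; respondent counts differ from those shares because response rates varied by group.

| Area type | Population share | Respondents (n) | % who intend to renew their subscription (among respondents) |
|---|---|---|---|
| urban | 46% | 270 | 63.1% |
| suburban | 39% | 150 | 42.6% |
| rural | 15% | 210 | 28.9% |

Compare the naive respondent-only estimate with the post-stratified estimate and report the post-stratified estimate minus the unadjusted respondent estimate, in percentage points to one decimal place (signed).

+3.2 percentage points

Without adjustment, the pooled respondent share is:
  (270/630)×63.1 + (150/630)×42.6 + (210/630)×28.9 = 46.819%
Post-stratified estimate weights by population shares:
  0.46×63.1 + 0.39×42.6 + 0.15×28.9 = 49.975%
Difference = 49.975 − 46.819 = 3.156 pp.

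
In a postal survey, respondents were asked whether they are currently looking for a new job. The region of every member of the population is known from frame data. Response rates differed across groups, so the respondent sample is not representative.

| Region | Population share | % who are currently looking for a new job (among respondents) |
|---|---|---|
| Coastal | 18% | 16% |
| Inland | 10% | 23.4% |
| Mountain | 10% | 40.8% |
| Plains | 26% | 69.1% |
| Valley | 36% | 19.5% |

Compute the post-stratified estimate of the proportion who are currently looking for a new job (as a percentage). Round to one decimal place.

34.3%

Post-stratification weights by population share, not respondent share:
  Coastal: 0.18 × 16 = 2.88
  Inland: 0.1 × 23.4 = 2.34
  Mountain: 0.1 × 40.8 = 4.08
  Plains: 0.26 × 69.1 = 17.966
  Valley: 0.36 × 19.5 = 7.02
Post-stratified estimate = 34.286 → 34.3%.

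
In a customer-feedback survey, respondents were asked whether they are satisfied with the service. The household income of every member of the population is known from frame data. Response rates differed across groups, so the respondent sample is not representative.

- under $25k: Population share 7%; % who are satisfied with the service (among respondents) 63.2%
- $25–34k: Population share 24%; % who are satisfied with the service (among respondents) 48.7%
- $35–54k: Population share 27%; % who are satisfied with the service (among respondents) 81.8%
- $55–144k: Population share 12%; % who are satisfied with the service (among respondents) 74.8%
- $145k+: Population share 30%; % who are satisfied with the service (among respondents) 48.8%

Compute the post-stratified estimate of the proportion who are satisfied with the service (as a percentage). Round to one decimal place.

Reweight to the known household income distribution:
  under $25k: 0.07 × 63.2 = 4.424
  $25–34k: 0.24 × 48.7 = 11.688
  $35–54k: 0.27 × 81.8 = 22.086
  $55–144k: 0.12 × 74.8 = 8.976
  $145k+: 0.3 × 48.8 = 14.64
Post-stratified estimate = 61.814 → 61.8%.

61.8%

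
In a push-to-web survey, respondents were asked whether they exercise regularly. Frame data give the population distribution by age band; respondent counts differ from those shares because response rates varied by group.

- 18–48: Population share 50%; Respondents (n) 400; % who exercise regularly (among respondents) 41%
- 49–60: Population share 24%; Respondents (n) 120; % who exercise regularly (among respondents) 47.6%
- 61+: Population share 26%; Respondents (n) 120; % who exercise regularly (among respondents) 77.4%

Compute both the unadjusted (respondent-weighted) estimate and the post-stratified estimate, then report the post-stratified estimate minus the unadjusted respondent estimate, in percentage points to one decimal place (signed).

+3.0 percentage points

Without adjustment, the pooled respondent share is:
  (400/640)×41 + (120/640)×47.6 + (120/640)×77.4 = 49.0625%
Post-stratifying to population shares instead:
  0.5×41 + 0.24×47.6 + 0.26×77.4 = 52.048%
Difference = 52.048 − 49.0625 = 2.9855 pp.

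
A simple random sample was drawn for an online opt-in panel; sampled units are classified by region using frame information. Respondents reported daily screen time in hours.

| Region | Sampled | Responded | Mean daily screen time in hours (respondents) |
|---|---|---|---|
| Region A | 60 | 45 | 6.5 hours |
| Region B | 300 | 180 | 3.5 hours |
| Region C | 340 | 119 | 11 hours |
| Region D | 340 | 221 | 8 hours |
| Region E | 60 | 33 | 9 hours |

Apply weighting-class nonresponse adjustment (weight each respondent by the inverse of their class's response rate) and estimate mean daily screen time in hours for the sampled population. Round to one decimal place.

7.7

Class response rates: Region A 45/60 = 75%, Region B 180/300 = 60%, Region C 119/340 = 35%, Region D 221/340 = 65%, Region E 33/60 = 55%.
Inverse-response-rate weighting restores each class to its sampled count, so class totals weight by n_sampled:
  Region A: 60 × 6.5 = 390
  Region B: 300 × 3.5 = 1050
  Region C: 340 × 11 = 3740
  Region D: 340 × 8 = 2720
  Region E: 60 × 9 = 540
Adjusted estimate = 8440 / 1,100 = 7.67273 → 7.7.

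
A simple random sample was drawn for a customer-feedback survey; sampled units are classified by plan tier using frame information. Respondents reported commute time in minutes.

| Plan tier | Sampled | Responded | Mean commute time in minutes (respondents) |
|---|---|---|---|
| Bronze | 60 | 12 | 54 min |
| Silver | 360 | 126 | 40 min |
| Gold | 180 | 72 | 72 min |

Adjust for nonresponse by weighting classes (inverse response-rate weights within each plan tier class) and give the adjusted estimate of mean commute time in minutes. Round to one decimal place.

51.0

Response rates by class: Bronze 12/60 = 20%, Silver 126/360 = 35%, Gold 72/180 = 40%.
Inverse-response-rate weighting restores each class to its sampled count, so class totals weight by n_sampled:
  Bronze: 60 × 54 = 3240
  Silver: 360 × 40 = 14,400
  Gold: 180 × 72 = 12,960
Adjusted estimate = 30,600 / 600 = 51 → 51.0.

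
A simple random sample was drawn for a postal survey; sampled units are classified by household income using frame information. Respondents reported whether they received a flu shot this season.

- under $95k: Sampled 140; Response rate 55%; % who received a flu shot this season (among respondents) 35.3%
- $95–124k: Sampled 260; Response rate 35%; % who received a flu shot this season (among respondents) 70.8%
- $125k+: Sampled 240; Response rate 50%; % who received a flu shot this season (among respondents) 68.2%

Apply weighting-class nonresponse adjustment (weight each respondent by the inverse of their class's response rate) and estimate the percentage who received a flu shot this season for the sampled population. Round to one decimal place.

Each respondent's weight = sampled/responded in their class; summing within a class gives n_sampled, so:
  under $95k: 140 × 35.3 = 4942
  $95–124k: 260 × 70.8 = 18,408
  $125k+: 240 × 68.2 = 16,368
Adjusted estimate = 39,718 / 640 = 62.0594 → 62.1%.

62.1%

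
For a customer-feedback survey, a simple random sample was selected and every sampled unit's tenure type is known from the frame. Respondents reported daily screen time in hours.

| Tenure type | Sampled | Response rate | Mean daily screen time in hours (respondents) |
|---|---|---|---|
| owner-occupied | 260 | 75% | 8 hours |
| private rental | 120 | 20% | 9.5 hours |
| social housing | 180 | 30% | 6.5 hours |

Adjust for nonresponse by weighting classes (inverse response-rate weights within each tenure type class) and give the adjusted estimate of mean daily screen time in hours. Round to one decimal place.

Each respondent's weight = sampled/responded in their class; summing within a class gives n_sampled, so:
  owner-occupied: 260 × 8 = 2080
  private rental: 120 × 9.5 = 1140
  social housing: 180 × 6.5 = 1170
Adjusted estimate = 4390 / 560 = 7.83929 → 7.8.

7.8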